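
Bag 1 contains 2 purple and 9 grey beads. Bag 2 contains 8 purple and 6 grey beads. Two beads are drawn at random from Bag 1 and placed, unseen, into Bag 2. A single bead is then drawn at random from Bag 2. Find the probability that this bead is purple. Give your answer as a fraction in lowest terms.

23/44

Condition on how many of the transferred beads are purple (from Bag 1: 2 purple of 11; then Bag 2 has 16 total).
  0 purple: C(2,0)C(9,2)/C(11,2) = 36/55; then P = 8/16
  1 purple: C(2,1)C(9,1)/C(11,2) = 18/55; then P = 9/16
  2 purple: C(2,2)C(9,0)/C(11,2) = 1/55; then P = 10/16
P(purple from Bag 2) = 23/44 ≈ 0.5227.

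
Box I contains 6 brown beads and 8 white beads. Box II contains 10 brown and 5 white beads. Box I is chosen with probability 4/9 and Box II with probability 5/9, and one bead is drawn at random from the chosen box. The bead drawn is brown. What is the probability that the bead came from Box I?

P(brown | Box I) = 3/7; P(brown | Box II) = 2/3.
P(brown) = 4/9·3/7 + 5/9·2/3 = 106/189.
By Bayes' rule, P(Box I | brown) = 4/21 / 106/189 = 18/53 ≈ 0.3396.

18/53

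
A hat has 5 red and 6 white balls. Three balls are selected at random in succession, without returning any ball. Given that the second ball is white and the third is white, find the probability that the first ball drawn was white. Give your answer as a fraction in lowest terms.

P(first=white and the second ball is white and the third is white) = (6/11)·(5/10)·(4/9) = 4/33.
P(E) = Σ over first color = 5/33 + 4/33 = 3/11.
By Bayes, P(first=white | E) = 4/33 / 3/11 = 4/9 ≈ 0.4444.

4/9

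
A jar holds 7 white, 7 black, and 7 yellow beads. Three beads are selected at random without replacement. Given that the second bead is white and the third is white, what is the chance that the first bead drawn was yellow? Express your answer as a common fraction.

P(first=yellow and the second bead is white and the third is white) = (7/21)·(7/20)·(6/19) = 7/190.
P(E) = Σ over first color = 1/38 + 7/190 + 7/190 = 1/10.
By Bayes, P(first=yellow | E) = 7/190 / 1/10 = 7/19 ≈ 0.3684.

7/19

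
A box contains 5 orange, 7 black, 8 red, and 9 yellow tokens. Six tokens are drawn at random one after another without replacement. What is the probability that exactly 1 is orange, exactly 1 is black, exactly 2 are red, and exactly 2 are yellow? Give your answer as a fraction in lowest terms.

Unordered draws without replacement: count favorable combinations over C(29,6).
Favorable = C(5,1) · C(7,1) · C(8,2) · C(9,2) = 35280; total = C(29,6) = 475020.
P = 35280/475020 = 28/377 ≈ 0.0743.

28/377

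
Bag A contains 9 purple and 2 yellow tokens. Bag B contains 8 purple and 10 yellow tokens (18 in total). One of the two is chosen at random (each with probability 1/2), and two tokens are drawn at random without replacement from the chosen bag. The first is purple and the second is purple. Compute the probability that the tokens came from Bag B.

P(E | Bag A) = 36/55; P(E | Bag B) = 28/153.
P(E) = 1/2·36/55 + 1/2·28/153 = 3524/8415.
By Bayes' rule, P(Bag B | E) = 14/153 / 3524/8415 = 385/1762 ≈ 0.2185.

385/1762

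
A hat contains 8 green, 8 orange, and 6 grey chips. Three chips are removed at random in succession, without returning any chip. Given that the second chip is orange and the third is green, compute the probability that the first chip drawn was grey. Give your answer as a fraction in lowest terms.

3/10

P(first=grey and the second chip is orange and the third is green) = (6/22)·(8/21)·(8/20) = 16/385.
P(E) = Σ over first color = 8/165 + 8/165 + 16/385 = 32/231.
By Bayes, P(first=grey | E) = 16/385 / 32/231 = 3/10 ≈ 0.3000.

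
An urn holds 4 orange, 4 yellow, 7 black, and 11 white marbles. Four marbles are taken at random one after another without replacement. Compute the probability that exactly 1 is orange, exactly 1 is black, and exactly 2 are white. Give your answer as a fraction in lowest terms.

154/1495

Unordered draws without replacement: count favorable combinations over C(26,4).
Favorable = C(4,1) · C(4,0) · C(7,1) · C(11,2) = 1540; total = C(26,4) = 14950.
P = 1540/14950 = 154/1495 ≈ 0.1030.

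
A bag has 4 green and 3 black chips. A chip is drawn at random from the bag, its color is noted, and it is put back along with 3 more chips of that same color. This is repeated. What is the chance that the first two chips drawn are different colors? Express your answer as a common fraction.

12/35

Either green then black, or black then green; after the first draw the total is 10.
P = (4/7)·(3/10) + (3/7)·(4/10) = 12/35 ≈ 0.3429.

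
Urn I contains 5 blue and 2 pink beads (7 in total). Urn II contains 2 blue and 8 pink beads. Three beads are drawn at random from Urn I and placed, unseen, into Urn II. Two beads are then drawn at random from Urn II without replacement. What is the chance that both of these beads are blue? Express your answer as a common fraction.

47/546

Condition on how many of the transferred beads are blue (from Urn I: 5 blue of 7; then Urn II has 13 total).
  1 blue: C(5,1)C(2,2)/C(7,3) = 1/7; then P = C(3,2)/C(13,2) = 1/26
  2 blue: C(5,2)C(2,1)/C(7,3) = 4/7; then P = C(4,2)/C(13,2) = 1/13
  3 blue: C(5,3)C(2,0)/C(7,3) = 2/7; then P = C(5,2)/C(13,2) = 5/39
P(both blue) = 47/546 ≈ 0.0861.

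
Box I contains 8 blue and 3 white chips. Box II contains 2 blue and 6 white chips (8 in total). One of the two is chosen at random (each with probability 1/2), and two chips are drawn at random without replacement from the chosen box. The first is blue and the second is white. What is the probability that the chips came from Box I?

56/111

P(E | Box I) = 12/55; P(E | Box II) = 3/14.
P(E) = 1/2·12/55 + 1/2·3/14 = 333/1540.
By Bayes' rule, P(Box I | E) = 6/55 / 333/1540 = 56/111 ≈ 0.5045.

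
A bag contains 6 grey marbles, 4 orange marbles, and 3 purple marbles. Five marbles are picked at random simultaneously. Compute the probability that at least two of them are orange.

73/143

Sum the hypergeometric tail for j = 2,…,4 orange marbles.
Favorable = C(4,2)·C(9,3) + C(4,3)·C(9,2) + C(4,4)·C(9,1) = 657; total = C(13,5) = 1287.
P = 657/1287 = 73/143 ≈ 0.5105.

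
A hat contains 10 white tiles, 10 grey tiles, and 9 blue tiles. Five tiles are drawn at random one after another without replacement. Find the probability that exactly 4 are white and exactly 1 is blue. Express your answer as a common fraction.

Unordered draws without replacement: count favorable combinations over C(29,5).
Favorable = C(10,4) · C(10,0) · C(9,1) = 1890; total = C(29,5) = 118755.
P = 1890/118755 = 6/377 ≈ 0.0159.

6/377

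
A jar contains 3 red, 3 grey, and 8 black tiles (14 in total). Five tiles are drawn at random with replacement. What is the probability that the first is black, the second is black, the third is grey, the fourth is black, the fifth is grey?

Multiply the conditional probability of each draw in order, with replacement (the composition resets each draw).
P = (8/14) · (8/14) · (3/14) · (8/14) · (3/14) = 144/16807 ≈ 0.0086.

144/16807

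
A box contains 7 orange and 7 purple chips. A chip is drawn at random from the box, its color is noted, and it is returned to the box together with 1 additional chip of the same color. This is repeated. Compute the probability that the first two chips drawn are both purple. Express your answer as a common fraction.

After a purple draw the box holds 8 purple out of 15.
P = (7/14)·(8/15) = 4/15 ≈ 0.2667.

4/15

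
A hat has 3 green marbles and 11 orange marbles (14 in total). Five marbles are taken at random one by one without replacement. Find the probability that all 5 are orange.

3/13

Unordered draws without replacement: count favorable combinations over C(14,5).
Favorable = C(3,0) · C(11,5) = 462; total = C(14,5) = 2002.
P = 462/2002 = 3/13 ≈ 0.2308.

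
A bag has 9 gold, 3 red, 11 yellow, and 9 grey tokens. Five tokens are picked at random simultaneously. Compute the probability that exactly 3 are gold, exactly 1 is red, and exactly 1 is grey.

Unordered draws without replacement: count favorable combinations over C(32,5).
Favorable = C(9,3) · C(3,1) · C(11,0) · C(9,1) = 2268; total = C(32,5) = 201376.
P = 2268/201376 = 81/7192 ≈ 0.0113.

81/7192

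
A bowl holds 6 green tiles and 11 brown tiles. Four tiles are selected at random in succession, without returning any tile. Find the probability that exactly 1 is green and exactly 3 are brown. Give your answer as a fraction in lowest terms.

99/238

Unordered draws without replacement: count favorable combinations over C(17,4).
Favorable = C(6,1) · C(11,3) = 990; total = C(17,4) = 2380.
P = 990/2380 = 99/238 ≈ 0.4160.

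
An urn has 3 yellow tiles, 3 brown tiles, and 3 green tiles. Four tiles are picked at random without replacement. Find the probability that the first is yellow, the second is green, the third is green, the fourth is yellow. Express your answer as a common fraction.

1/84

Multiply the conditional probability of each draw in order, without replacement, so each draw removes one from its color and from the total.
P = (3/9) · (3/8) · (2/7) · (2/6) = 1/84 ≈ 0.0119.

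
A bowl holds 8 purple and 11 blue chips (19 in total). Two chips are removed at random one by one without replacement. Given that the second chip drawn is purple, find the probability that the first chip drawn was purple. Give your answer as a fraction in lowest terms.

P(first=purple and the second chip drawn is purple) = (8/19)·(7/18) = 28/171.
P(the second chip drawn is purple) = Σ over first color = 28/171 + 44/171 = 8/19.
By Bayes, P(first=purple | the second chip drawn is purple) = 28/171 / 8/19 = 7/18 ≈ 0.3889.

7/18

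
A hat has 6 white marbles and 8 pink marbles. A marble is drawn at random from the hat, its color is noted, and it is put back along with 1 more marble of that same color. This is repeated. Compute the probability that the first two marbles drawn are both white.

After a white draw the hat holds 7 white out of 15.
P = (6/14)·(7/15) = 1/5 ≈ 0.2000.

1/5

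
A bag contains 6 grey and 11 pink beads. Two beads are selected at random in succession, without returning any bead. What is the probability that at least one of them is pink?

Use the complement: P(at least one pink) = 1 − P(no pink).
P(none) = C(6,2)/C(17,2) = 15/136.
So P = 1 − 15/136 = 121/136 ≈ 0.8897.

121/136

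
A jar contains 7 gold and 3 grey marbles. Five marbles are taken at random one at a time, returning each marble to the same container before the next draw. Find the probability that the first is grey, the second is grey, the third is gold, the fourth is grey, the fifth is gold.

Multiply the conditional probability of each draw in order, with replacement (the composition resets each draw).
P = (3/10) · (3/10) · (7/10) · (3/10) · (7/10) = 1323/100000 ≈ 0.0132.

1323/100000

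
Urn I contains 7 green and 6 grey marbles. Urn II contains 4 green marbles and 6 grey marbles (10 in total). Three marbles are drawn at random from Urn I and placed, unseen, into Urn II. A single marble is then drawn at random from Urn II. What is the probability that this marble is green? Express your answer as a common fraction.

Condition on how many of the transferred marbles are green (from Urn I: 7 green of 13; then Urn II has 13 total).
  0 green: C(7,0)C(6,3)/C(13,3) = 10/143; then P = 4/13
  1 green: C(7,1)C(6,2)/C(13,3) = 105/286; then P = 5/13
  2 green: C(7,2)C(6,1)/C(13,3) = 63/143; then P = 6/13
  3 green: C(7,3)C(6,0)/C(13,3) = 35/286; then P = 7/13
P(green from Urn II) = 73/169 ≈ 0.4320.

73/169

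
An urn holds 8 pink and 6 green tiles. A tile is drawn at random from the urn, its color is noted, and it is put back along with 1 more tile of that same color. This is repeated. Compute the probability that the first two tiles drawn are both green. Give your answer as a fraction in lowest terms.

After a green draw the urn holds 7 green out of 15.
P = (6/14)·(7/15) = 1/5 ≈ 0.2000.

1/5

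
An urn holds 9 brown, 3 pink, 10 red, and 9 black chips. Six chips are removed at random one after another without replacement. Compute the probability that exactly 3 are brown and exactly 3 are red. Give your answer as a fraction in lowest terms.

Unordered draws without replacement: count favorable combinations over C(31,6).
Favorable = C(9,3) · C(3,0) · C(10,3) · C(9,0) = 10080; total = C(31,6) = 736281.
P = 10080/736281 = 160/11687 ≈ 0.0137.

160/11687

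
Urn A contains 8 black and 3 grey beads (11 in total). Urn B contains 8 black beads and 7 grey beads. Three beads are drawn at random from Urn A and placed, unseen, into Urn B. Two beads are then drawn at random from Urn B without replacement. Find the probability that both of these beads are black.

Condition on how many of the transferred beads are black (from Urn A: 8 black of 11; then Urn B has 18 total).
  0 black: C(8,0)C(3,3)/C(11,3) = 1/165; then P = C(8,2)/C(18,2) = 28/153
  1 black: C(8,1)C(3,2)/C(11,3) = 8/55; then P = C(9,2)/C(18,2) = 4/17
  2 black: C(8,2)C(3,1)/C(11,3) = 28/55; then P = C(10,2)/C(18,2) = 5/17
  3 black: C(8,3)C(3,0)/C(11,3) = 56/165; then P = C(11,2)/C(18,2) = 55/153
P(both black) = 152/495 ≈ 0.3071.

152/495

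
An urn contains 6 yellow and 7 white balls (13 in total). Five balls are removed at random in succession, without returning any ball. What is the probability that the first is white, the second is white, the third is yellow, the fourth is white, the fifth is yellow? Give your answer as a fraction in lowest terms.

35/858

Multiply the conditional probability of each draw in order, without replacement, so each draw removes one from its color and from the total.
P = (7/13) · (6/12) · (6/11) · (5/10) · (5/9) = 35/858 ≈ 0.0408.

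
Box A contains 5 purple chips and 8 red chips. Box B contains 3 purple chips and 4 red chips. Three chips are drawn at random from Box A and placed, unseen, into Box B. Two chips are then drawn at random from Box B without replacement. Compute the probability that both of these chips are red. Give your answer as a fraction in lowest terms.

Condition on how many of the transferred chips are red (from Box A: 8 red of 13; then Box B has 10 total).
  0 red: C(8,0)C(5,3)/C(13,3) = 5/143; then P = C(4,2)/C(10,2) = 2/15
  1 red: C(8,1)C(5,2)/C(13,3) = 40/143; then P = C(5,2)/C(10,2) = 2/9
  2 red: C(8,2)C(5,1)/C(13,3) = 70/143; then P = C(6,2)/C(10,2) = 1/3
  3 red: C(8,3)C(5,0)/C(13,3) = 28/143; then P = C(7,2)/C(10,2) = 7/15
P(both red) = 188/585 ≈ 0.3214.

188/585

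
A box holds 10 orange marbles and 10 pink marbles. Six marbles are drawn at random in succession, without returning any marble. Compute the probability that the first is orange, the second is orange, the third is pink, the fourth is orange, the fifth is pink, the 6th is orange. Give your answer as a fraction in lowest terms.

21/1292

Multiply the conditional probability of each draw in order, without replacement, so each draw removes one from its color and from the total.
P = (10/20) · (9/19) · (10/18) · (8/17) · (9/16) · (7/15) = 21/1292 ≈ 0.0163.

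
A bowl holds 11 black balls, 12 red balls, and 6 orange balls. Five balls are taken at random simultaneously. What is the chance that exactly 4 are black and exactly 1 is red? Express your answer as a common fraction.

Unordered draws without replacement: count favorable combinations over C(29,5).
Favorable = C(11,4) · C(12,1) · C(6,0) = 3960; total = C(29,5) = 118755.
P = 3960/118755 = 88/2639 ≈ 0.0333.

88/2639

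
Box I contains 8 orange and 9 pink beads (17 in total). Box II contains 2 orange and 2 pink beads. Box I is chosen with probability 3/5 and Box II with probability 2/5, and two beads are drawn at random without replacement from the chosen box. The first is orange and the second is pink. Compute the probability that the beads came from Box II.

P(E | Box I) = 9/34; P(E | Box II) = 1/3.
P(E) = 3/5·9/34 + 2/5·1/3 = 149/510.
By Bayes' rule, P(Box II | E) = 2/15 / 149/510 = 68/149 ≈ 0.4564.

68/149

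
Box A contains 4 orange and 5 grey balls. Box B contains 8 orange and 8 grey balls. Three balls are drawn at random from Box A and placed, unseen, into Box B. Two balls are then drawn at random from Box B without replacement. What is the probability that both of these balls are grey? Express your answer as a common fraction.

Condition on how many of the transferred balls are grey (from Box A: 5 grey of 9; then Box B has 19 total).
  0 grey: C(5,0)C(4,3)/C(9,3) = 1/21; then P = C(8,2)/C(19,2) = 28/171
  1 grey: C(5,1)C(4,2)/C(9,3) = 5/14; then P = C(9,2)/C(19,2) = 4/19
  2 grey: C(5,2)C(4,1)/C(9,3) = 10/21; then P = C(10,2)/C(19,2) = 5/19
  3 grey: C(5,3)C(4,0)/C(9,3) = 5/42; then P = C(11,2)/C(19,2) = 55/171
P(both grey) = 253/1026 ≈ 0.2466.

253/1026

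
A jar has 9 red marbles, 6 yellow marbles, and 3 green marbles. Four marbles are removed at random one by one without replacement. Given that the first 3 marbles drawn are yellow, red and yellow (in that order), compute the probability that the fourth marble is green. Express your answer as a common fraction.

1/5

After removing 1 red, 2 yellow, the jar has 3 green out of 15 remaining.
P(fourth is green | given) = 3/15 = 1/5 ≈ 0.2000.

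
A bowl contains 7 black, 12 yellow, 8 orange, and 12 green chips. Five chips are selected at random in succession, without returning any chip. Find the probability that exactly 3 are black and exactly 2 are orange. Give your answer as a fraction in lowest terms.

Unordered draws without replacement: count favorable combinations over C(39,5).
Favorable = C(7,3) · C(12,0) · C(8,2) · C(12,0) = 980; total = C(39,5) = 575757.
P = 980/575757 = 140/82251 ≈ 0.0017.

140/82251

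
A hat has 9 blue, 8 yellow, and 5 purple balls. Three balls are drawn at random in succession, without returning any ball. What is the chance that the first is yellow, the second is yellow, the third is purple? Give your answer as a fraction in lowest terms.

Multiply the conditional probability of each draw in order, without replacement, so each draw removes one from its color and from the total.
P = (8/22) · (7/21) · (5/20) = 1/33 ≈ 0.0303.

1/33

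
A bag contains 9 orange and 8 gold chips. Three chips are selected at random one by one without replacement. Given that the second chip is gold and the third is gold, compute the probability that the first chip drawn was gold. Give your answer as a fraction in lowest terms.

2/5

P(first=gold and the second chip is gold and the third is gold) = (8/17)·(7/16)·(6/15) = 7/85.
P(E) = Σ over first color = 21/170 + 7/85 = 7/34.
By Bayes, P(first=gold | E) = 7/85 / 7/34 = 2/5 ≈ 0.4000.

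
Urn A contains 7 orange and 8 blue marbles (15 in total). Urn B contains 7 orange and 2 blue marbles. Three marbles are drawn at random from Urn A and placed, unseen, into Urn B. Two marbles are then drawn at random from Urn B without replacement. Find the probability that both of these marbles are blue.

5/66

Condition on how many of the transferred marbles are blue (from Urn A: 8 blue of 15; then Urn B has 12 total).
  0 blue: C(8,0)C(7,3)/C(15,3) = 1/13; then P = C(2,2)/C(12,2) = 1/66
  1 blue: C(8,1)C(7,2)/C(15,3) = 24/65; then P = C(3,2)/C(12,2) = 1/22
  2 blue: C(8,2)C(7,1)/C(15,3) = 28/65; then P = C(4,2)/C(12,2) = 1/11
  3 blue: C(8,3)C(7,0)/C(15,3) = 8/65; then P = C(5,2)/C(12,2) = 5/33
P(both blue) = 5/66 ≈ 0.0758.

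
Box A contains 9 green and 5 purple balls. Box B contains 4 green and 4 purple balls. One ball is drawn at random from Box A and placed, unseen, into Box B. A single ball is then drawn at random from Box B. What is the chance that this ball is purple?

Condition on how many of the transferred balls are purple (from Box A: 5 purple of 14; then Box B has 9 total).
  0 purple: C(5,0)C(9,1)/C(14,1) = 9/14; then P = 4/9
  1 purple: C(5,1)C(9,0)/C(14,1) = 5/14; then P = 5/9
P(purple from Box B) = 61/126 ≈ 0.4841.

61/126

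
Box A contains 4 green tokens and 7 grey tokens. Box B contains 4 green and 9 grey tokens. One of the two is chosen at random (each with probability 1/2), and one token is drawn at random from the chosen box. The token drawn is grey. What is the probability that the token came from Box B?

P(grey | Box A) = 7/11; P(grey | Box B) = 9/13.
P(grey) = 1/2·7/11 + 1/2·9/13 = 95/143.
By Bayes' rule, P(Box B | grey) = 9/26 / 95/143 = 99/190 ≈ 0.5211.

99/190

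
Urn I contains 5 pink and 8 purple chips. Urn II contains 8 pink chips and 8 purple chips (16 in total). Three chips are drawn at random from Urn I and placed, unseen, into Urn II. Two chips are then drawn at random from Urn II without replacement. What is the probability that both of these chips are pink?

163/741

Condition on how many of the transferred chips are pink (from Urn I: 5 pink of 13; then Urn II has 19 total).
  0 pink: C(5,0)C(8,3)/C(13,3) = 28/143; then P = C(8,2)/C(19,2) = 28/171
  1 pink: C(5,1)C(8,2)/C(13,3) = 70/143; then P = C(9,2)/C(19,2) = 4/19
  2 pink: C(5,2)C(8,1)/C(13,3) = 40/143; then P = C(10,2)/C(19,2) = 5/19
  3 pink: C(5,3)C(8,0)/C(13,3) = 5/143; then P = C(11,2)/C(19,2) = 55/171
P(both pink) = 163/741 ≈ 0.2200.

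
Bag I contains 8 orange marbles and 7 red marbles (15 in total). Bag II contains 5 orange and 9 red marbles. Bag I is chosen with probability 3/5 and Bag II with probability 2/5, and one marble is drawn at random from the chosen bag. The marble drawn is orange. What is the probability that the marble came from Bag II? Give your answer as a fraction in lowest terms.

P(orange | Bag I) = 8/15; P(orange | Bag II) = 5/14.
P(orange) = 3/5·8/15 + 2/5·5/14 = 81/175.
By Bayes' rule, P(Bag II | orange) = 1/7 / 81/175 = 25/81 ≈ 0.3086.

25/81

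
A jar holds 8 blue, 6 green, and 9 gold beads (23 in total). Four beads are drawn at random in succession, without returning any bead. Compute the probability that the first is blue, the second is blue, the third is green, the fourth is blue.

Multiply the conditional probability of each draw in order, without replacement, so each draw removes one from its color and from the total.
P = (8/23) · (7/22) · (6/21) · (6/20) = 12/1265 ≈ 0.0095.

12/1265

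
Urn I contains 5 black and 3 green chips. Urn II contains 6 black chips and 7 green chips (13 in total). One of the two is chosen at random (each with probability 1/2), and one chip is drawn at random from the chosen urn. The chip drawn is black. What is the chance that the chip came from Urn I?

P(black | Urn I) = 5/8; P(black | Urn II) = 6/13.
P(black) = 1/2·5/8 + 1/2·6/13 = 113/208.
By Bayes' rule, P(Urn I | black) = 5/16 / 113/208 = 65/113 ≈ 0.5752.

65/113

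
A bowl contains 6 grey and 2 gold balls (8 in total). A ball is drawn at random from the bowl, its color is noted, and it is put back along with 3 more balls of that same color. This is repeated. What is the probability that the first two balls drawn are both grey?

After a grey draw the bowl holds 9 grey out of 11.
P = (6/8)·(9/11) = 27/44 ≈ 0.6136.

27/44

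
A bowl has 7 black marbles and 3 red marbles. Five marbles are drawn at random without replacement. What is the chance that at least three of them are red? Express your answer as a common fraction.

Sum the hypergeometric tail for j = 3,…,3 red marbles.
Favorable = C(3,3)·C(7,2) = 21; total = C(10,5) = 252.
P = 21/252 = 1/12 ≈ 0.0833.

1/12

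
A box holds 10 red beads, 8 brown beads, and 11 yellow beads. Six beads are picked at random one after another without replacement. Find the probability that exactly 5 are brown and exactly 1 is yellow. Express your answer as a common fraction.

22/16965

Unordered draws without replacement: count favorable combinations over C(29,6).
Favorable = C(10,0) · C(8,5) · C(11,1) = 616; total = C(29,6) = 475020.
P = 616/475020 = 22/16965 ≈ 0.0013.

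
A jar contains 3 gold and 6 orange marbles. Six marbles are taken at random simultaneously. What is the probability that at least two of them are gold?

Sum the hypergeometric tail for j = 2,…,3 gold marbles.
Favorable = C(3,2)·C(6,4) + C(3,3)·C(6,3) = 65; total = C(9,6) = 84.
P = 65/84 = 65/84 ≈ 0.7738.

65/84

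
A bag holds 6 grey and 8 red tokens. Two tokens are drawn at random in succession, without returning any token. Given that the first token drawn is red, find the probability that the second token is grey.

After removing 1 red, the bag has 6 grey out of 13 remaining.
P(second is grey | given) = 6/13 ≈ 0.4615.

6/13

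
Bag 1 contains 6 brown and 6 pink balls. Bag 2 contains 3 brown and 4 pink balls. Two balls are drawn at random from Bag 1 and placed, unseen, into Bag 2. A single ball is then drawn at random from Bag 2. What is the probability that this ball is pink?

5/9

Condition on how many of the transferred balls are pink (from Bag 1: 6 pink of 12; then Bag 2 has 9 total).
  0 pink: C(6,0)C(6,2)/C(12,2) = 5/22; then P = 4/9
  1 pink: C(6,1)C(6,1)/C(12,2) = 6/11; then P = 5/9
  2 pink: C(6,2)C(6,0)/C(12,2) = 5/22; then P = 6/9
P(pink from Bag 2) = 5/9 ≈ 0.5556.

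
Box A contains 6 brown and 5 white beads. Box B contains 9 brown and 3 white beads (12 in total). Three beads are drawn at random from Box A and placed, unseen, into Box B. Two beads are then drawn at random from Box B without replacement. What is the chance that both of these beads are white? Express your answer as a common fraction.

4/55

Condition on how many of the transferred beads are white (from Box A: 5 white of 11; then Box B has 15 total).
  0 white: C(5,0)C(6,3)/C(11,3) = 4/33; then P = C(3,2)/C(15,2) = 1/35
  1 white: C(5,1)C(6,2)/C(11,3) = 5/11; then P = C(4,2)/C(15,2) = 2/35
  2 white: C(5,2)C(6,1)/C(11,3) = 4/11; then P = C(5,2)/C(15,2) = 2/21
  3 white: C(5,3)C(6,0)/C(11,3) = 2/33; then P = C(6,2)/C(15,2) = 1/7
P(both white) = 4/55 ≈ 0.0727.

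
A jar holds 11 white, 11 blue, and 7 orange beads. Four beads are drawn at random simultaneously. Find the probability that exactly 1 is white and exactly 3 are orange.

Unordered draws without replacement: count favorable combinations over C(29,4).
Favorable = C(11,1) · C(11,0) · C(7,3) = 385; total = C(29,4) = 23751.
P = 385/23751 = 55/3393 ≈ 0.0162.

55/3393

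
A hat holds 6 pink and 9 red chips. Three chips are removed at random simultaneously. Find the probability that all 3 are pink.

4/91

Unordered draws without replacement: count favorable combinations over C(15,3).
Favorable = C(6,3) · C(9,0) = 20; total = C(15,3) = 455.
P = 20/455 = 4/91 ≈ 0.0440.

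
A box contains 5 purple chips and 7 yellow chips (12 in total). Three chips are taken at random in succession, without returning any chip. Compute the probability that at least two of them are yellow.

Sum the hypergeometric tail for j = 2,…,3 yellow chips.
Favorable = C(7,2)·C(5,1) + C(7,3)·C(5,0) = 140; total = C(12,3) = 220.
P = 140/220 = 7/11 ≈ 0.6364.

7/11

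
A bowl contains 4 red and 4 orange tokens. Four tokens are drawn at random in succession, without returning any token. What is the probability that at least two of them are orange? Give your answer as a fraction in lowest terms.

53/70

Sum the hypergeometric tail for j = 2,…,4 orange tokens.
Favorable = C(4,2)·C(4,2) + C(4,3)·C(4,1) + C(4,4)·C(4,0) = 53; total = C(8,4) = 70.
P = 53/70 = 53/70 ≈ 0.7571.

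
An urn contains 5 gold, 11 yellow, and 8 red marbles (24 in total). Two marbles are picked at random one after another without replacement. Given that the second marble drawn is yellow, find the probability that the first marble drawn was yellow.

P(first=yellow and the second marble drawn is yellow) = (11/24)·(10/23) = 55/276.
P(the second marble drawn is yellow) = Σ over first color = 55/552 + 55/276 + 11/69 = 11/24.
By Bayes, P(first=yellow | the second marble drawn is yellow) = 55/276 / 11/24 = 10/23 ≈ 0.4348.

10/23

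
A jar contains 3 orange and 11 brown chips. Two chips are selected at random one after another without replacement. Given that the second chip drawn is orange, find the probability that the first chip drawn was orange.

P(first=orange and the second chip drawn is orange) = (3/14)·(2/13) = 3/91.
P(the second chip drawn is orange) = Σ over first color = 3/91 + 33/182 = 3/14.
By Bayes, P(first=orange | the second chip drawn is orange) = 3/91 / 3/14 = 2/13 ≈ 0.1538.

2/13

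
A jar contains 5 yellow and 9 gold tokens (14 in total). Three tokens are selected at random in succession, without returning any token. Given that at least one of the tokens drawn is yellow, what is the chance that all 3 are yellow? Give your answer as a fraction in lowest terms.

P(all 3 yellow) = C(5,3)/C(14,3) = 5/182; P(at least one yellow) = 1 − C(9,3)/C(14,3) = 10/13.
Since 'all 3 yellow' ⊆ 'at least one yellow', P(all 3 | at least one) = 5/182 / 10/13 = 1/28 ≈ 0.0357.

1/28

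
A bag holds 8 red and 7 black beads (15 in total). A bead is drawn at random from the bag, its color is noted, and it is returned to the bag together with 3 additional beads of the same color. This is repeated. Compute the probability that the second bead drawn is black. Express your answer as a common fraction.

Condition on the first draw. If first is black (prob 7/15), second-black has prob (10)/(18); if not (prob 8/15), it has prob 7/(18).
P = (7/15)·(10/18) + (8/15)·(7/18) = 7/15 ≈ 0.4667.

7/15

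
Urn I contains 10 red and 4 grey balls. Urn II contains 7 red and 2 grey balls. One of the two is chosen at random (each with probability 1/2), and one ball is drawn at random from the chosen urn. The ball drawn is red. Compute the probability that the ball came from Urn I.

45/94

P(red | Urn I) = 5/7; P(red | Urn II) = 7/9.
P(red) = 1/2·5/7 + 1/2·7/9 = 47/63.
By Bayes' rule, P(Urn I | red) = 5/14 / 47/63 = 45/94 ≈ 0.4787.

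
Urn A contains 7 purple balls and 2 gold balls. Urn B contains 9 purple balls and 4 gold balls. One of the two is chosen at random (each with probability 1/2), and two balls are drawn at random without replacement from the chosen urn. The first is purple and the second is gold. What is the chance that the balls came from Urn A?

P(E | Urn A) = 7/36; P(E | Urn B) = 3/13.
P(E) = 1/2·7/36 + 1/2·3/13 = 199/936.
By Bayes' rule, P(Urn A | E) = 7/72 / 199/936 = 91/199 ≈ 0.4573.

91/199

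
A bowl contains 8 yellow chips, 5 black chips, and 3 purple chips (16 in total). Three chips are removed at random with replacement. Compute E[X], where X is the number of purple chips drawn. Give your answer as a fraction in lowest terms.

By linearity of expectation, E[X] = Σ P(draw i is purple); each independent draw has P(purple) = 3/16.
E[X] = 3 · 3/16 = 9/16 ≈ 0.5625.

9/16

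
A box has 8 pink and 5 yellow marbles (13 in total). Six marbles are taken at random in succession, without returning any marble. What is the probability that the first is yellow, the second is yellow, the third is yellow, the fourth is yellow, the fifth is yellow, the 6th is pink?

Multiply the conditional probability of each draw in order, without replacement, so each draw removes one from its color and from the total.
P = (5/13) · (4/12) · (3/11) · (2/10) · (1/9) · (8/8) = 1/1287 ≈ 0.0008.

1/1287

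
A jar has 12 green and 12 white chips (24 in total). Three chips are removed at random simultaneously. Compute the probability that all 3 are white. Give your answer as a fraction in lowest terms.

5/46

Unordered draws without replacement: count favorable combinations over C(24,3).
Favorable = C(12,0) · C(12,3) = 220; total = C(24,3) = 2024.
P = 220/2024 = 5/46 ≈ 0.1087.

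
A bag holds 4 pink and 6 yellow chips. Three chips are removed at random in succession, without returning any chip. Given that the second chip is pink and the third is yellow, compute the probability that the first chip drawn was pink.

3/8

P(first=pink and the second chip is pink and the third is yellow) = (4/10)·(3/9)·(6/8) = 1/10.
P(E) = Σ over first color = 1/10 + 1/6 = 4/15.
By Bayes, P(first=pink | E) = 1/10 / 4/15 = 3/8 ≈ 0.3750.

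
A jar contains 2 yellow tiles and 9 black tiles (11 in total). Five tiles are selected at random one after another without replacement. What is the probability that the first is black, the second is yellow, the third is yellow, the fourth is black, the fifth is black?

1/55

Multiply the conditional probability of each draw in order, without replacement, so each draw removes one from its color and from the total.
P = (9/11) · (2/10) · (1/9) · (8/8) · (7/7) = 1/55 ≈ 0.0182.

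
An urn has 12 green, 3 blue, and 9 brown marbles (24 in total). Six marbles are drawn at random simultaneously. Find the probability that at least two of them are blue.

145/1012

Sum the hypergeometric tail for j = 2,…,3 blue marbles.
Favorable = C(3,2)·C(21,4) + C(3,3)·C(21,3) = 19285; total = C(24,6) = 134596.
P = 19285/134596 = 145/1012 ≈ 0.1433.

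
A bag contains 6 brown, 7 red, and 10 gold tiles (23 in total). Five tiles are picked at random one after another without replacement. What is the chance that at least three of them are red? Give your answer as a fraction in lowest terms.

Sum the hypergeometric tail for j = 3,…,5 red tiles.
Favorable = C(7,3)·C(16,2) + C(7,4)·C(16,1) + C(7,5)·C(16,0) = 4781; total = C(23,5) = 33649.
P = 4781/33649 = 683/4807 ≈ 0.1421.

683/4807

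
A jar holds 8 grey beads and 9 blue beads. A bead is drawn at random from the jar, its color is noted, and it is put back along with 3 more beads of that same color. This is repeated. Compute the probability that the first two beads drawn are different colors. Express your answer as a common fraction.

36/85

Either blue then grey, or grey then blue; after the first draw the total is 20.
P = (9/17)·(8/20) + (8/17)·(9/20) = 36/85 ≈ 0.4235.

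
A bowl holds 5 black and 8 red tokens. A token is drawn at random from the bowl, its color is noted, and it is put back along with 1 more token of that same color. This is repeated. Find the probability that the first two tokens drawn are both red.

36/91

After a red draw the bowl holds 9 red out of 14.
P = (8/13)·(9/14) = 36/91 ≈ 0.3956.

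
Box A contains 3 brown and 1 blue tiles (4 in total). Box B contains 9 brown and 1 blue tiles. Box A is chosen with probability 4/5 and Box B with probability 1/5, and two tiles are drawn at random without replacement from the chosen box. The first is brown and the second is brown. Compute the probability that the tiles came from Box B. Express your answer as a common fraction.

P(E | Box A) = 1/2; P(E | Box B) = 4/5.
P(E) = 4/5·1/2 + 1/5·4/5 = 14/25.
By Bayes' rule, P(Box B | E) = 4/25 / 14/25 = 2/7 ≈ 0.2857.

2/7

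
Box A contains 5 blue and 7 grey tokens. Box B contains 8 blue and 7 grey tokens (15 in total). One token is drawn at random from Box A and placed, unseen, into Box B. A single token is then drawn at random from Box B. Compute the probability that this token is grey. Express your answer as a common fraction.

91/192

Condition on how many of the transferred tokens are grey (from Box A: 7 grey of 12; then Box B has 16 total).
  0 grey: C(7,0)C(5,1)/C(12,1) = 5/12; then P = 7/16
  1 grey: C(7,1)C(5,0)/C(12,1) = 7/12; then P = 8/16
P(grey from Box B) = 91/192 ≈ 0.4740.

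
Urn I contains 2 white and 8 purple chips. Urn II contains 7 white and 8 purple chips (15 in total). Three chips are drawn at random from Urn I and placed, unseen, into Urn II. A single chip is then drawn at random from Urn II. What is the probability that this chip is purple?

26/45

Condition on how many of the transferred chips are purple (from Urn I: 8 purple of 10; then Urn II has 18 total).
  1 purple: C(8,1)C(2,2)/C(10,3) = 1/15; then P = 9/18
  2 purple: C(8,2)C(2,1)/C(10,3) = 7/15; then P = 10/18
  3 purple: C(8,3)C(2,0)/C(10,3) = 7/15; then P = 11/18
P(purple from Urn II) = 26/45 ≈ 0.5778.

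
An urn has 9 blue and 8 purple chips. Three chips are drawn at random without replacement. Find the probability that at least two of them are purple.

Sum the hypergeometric tail for j = 2,…,3 purple chips.
Favorable = C(8,2)·C(9,1) + C(8,3)·C(9,0) = 308; total = C(17,3) = 680.
P = 308/680 = 77/170 ≈ 0.4529.

77/170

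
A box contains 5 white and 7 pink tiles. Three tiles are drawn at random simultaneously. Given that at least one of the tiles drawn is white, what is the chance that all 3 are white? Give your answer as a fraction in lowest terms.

P(all 3 white) = C(5,3)/C(12,3) = 1/22; P(at least one white) = 1 − C(7,3)/C(12,3) = 37/44.
Since 'all 3 white' ⊆ 'at least one white', P(all 3 | at least one) = 1/22 / 37/44 = 2/37 ≈ 0.0541.

2/37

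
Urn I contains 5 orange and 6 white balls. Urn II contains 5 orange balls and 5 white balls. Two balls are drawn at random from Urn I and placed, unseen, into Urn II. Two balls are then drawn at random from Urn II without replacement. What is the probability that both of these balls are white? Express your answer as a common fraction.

173/726

Condition on how many of the transferred balls are white (from Urn I: 6 white of 11; then Urn II has 12 total).
  0 white: C(6,0)C(5,2)/C(11,2) = 2/11; then P = C(5,2)/C(12,2) = 5/33
  1 white: C(6,1)C(5,1)/C(11,2) = 6/11; then P = C(6,2)/C(12,2) = 5/22
  2 white: C(6,2)C(5,0)/C(11,2) = 3/11; then P = C(7,2)/C(12,2) = 7/22
P(both white) = 173/726 ≈ 0.2383.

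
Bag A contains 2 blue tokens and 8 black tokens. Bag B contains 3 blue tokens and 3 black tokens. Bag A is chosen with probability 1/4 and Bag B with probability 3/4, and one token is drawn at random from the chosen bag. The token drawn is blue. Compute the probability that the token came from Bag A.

P(blue | Bag A) = 1/5; P(blue | Bag B) = 1/2.
P(blue) = 1/4·1/5 + 3/4·1/2 = 17/40.
By Bayes' rule, P(Bag A | blue) = 1/20 / 17/40 = 2/17 ≈ 0.1176.

2/17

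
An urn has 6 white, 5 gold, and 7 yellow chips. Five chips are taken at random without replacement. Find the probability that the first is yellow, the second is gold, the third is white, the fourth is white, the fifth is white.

Multiply the conditional probability of each draw in order, without replacement, so each draw removes one from its color and from the total.
P = (7/18) · (5/17) · (6/16) · (5/15) · (4/14) = 5/1224 ≈ 0.0041.

5/1224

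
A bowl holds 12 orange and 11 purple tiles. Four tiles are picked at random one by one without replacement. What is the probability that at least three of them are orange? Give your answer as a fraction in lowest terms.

53/161

Sum the hypergeometric tail for j = 3,…,4 orange tiles.
Favorable = C(12,3)·C(11,1) + C(12,4)·C(11,0) = 2915; total = C(23,4) = 8855.
P = 2915/8855 = 53/161 ≈ 0.3292.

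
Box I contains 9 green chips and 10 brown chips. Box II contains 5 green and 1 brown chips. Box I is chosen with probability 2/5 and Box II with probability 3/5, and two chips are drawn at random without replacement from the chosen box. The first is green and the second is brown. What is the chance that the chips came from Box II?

P(E | Box I) = 5/19; P(E | Box II) = 1/6.
P(E) = 2/5·5/19 + 3/5·1/6 = 39/190.
By Bayes' rule, P(Box II | E) = 1/10 / 39/190 = 19/39 ≈ 0.4872.

19/39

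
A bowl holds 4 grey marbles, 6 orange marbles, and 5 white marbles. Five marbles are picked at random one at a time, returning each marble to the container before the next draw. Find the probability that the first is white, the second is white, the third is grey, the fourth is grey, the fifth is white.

Multiply the conditional probability of each draw in order, with replacement (the composition resets each draw).
P = (5/15) · (5/15) · (4/15) · (4/15) · (5/15) = 16/6075 ≈ 0.0026.

16/6075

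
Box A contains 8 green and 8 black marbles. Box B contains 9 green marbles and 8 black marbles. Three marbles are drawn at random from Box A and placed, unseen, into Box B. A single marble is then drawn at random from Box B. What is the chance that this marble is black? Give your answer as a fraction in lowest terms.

19/40

Condition on how many of the transferred marbles are black (from Box A: 8 black of 16; then Box B has 20 total).
  0 black: C(8,0)C(8,3)/C(16,3) = 1/10; then P = 8/20
  1 black: C(8,1)C(8,2)/C(16,3) = 2/5; then P = 9/20
  2 black: C(8,2)C(8,1)/C(16,3) = 2/5; then P = 10/20
  3 black: C(8,3)C(8,0)/C(16,3) = 1/10; then P = 11/20
P(black from Box B) = 19/40 ≈ 0.4750.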